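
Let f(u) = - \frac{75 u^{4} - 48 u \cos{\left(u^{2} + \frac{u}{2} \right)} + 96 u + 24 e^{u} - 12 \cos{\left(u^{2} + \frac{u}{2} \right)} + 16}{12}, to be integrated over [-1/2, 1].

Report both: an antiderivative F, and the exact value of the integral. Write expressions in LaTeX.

For F(u) to be correct the identity F'(u) - f(u) = 0 must hold.
F(u) = - \frac{5 u^{5}}{4} - 4 u^{2} - \frac{4 u}{3} - 2 e^{u} + 2 \sin{\left(u^{2} + \frac{u}{2} \right)} is an antiderivative of f.
Check: d/du[- \frac{5 u^{5}}{4} - 4 u^{2} - \frac{4 u}{3} - 2 e^{u} + 2 \sin{\left(u^{2} + \frac{u}{2} \right)}] = - \frac{25 u^{4}}{4} + 4 u \cos{\left(u^{2} + \frac{u}{2} \right)} - 8 u - 2 e^{u} + \cos{\left(u^{2} + \frac{u}{2} \right)} - \frac{4}{3}, which equals f(u).
F(1) = - \frac{79}{12} - 2 e + 2 \sin{\left(\frac{3}{2} \right)}; F(-1/2) = - \frac{2}{e^{\frac{1}{2}}} - \frac{113}{384}.
Integral = F(1) - F(-1/2) = - \frac{805}{128} - 2 e + \frac{2}{e^{\frac{1}{2}}} + 2 \sin{\left(\frac{3}{2} \right)}.

Antiderivative: F(u) = - \frac{5 u^{5}}{4} - 4 u^{2} - \frac{4 u}{3} - 2 e^{u} + 2 \sin{\left(u^{2} + \frac{u}{2} \right)}; value = - \frac{805}{128} - 2 e + \frac{2}{e^{\frac{1}{2}}} + 2 \sin{\left(\frac{3}{2} \right)}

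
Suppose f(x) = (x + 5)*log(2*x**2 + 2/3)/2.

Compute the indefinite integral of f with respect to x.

For F(x) to be correct the identity F'(x) - f(x) = 0 must hold.
Check: d/dx[x**2*log(x**2 + 1/3)/4 - x**2/4 + x**2*log(2)/4 + 5*x*log(x**2 + 1/3)/2 - 5*x + 5*x*log(2)/2 + log(x**2 + 1/3)/12 + 5*sqrt(3)*atan(sqrt(3)*x)/3] = x*log(x**2 + 1/3)/2 + x*log(2)/2 + 5*log(x**2 + 1/3)/2 + 5*log(2)/2, which equals f(x).

F(x) = x**2*log(x**2 + 1/3)/4 - x**2/4 + x**2*log(2)/4 + 5*x*log(x**2 + 1/3)/2 - 5*x + 5*x*log(2)/2 + log(x**2 + 1/3)/12 + 5*sqrt(3)*atan(sqrt(3)*x)/3 + C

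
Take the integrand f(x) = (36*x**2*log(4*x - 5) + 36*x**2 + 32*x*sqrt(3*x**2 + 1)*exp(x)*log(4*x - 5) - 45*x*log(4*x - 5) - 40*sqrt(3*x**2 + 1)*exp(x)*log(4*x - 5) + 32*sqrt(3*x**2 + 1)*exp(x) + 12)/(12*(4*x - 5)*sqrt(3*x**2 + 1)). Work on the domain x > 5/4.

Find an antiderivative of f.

Recognize the product-rule pattern: f = u'v + uv' with u = sqrt(3*x**2 + 1)/4 + 2*exp(x)/3, v = log(4*x - 5), so integration by parts undoes it.
Check: d/dx[(3*sqrt(3*x**2 + 1) + 8*exp(x))*log(4*x - 5)/12] = (36*x**2*log(4*x - 5) + 36*x**2 + 32*x*sqrt(3*x**2 + 1)*exp(x)*log(4*x - 5) - 45*x*log(4*x - 5) - 40*sqrt(3*x**2 + 1)*exp(x)*log(4*x - 5) + 32*sqrt(3*x**2 + 1)*exp(x) + 12)/(48*x*sqrt(3*x**2 + 1) - 60*sqrt(3*x**2 + 1)), which equals f(x).

An antiderivative is F(x) = (3*sqrt(3*x**2 + 1) + 8*exp(x))*log(4*x - 5)/12.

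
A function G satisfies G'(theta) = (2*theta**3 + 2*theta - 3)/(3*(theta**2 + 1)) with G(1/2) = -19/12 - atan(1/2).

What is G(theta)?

G(theta) = (theta**2 - 3*atan(theta) - 5)/3

A first test for any G(theta): its theta-derivative must equal the given G'(theta).
A general antiderivative is theta**2/3 - atan(theta) - 2/3 + C.
The condition gives C = -19/12 - atan(1/2) - (-7/12 - atan(1/2)) = -1.
So G(theta) = (theta**2 - 3*atan(theta) - 5)/3.
Check: d/dtheta[(theta**2 - 3*atan(theta) - 5)/3] = (2*theta**3 + 2*theta - 3)/(3*theta**2 + 3), which equals G'(theta).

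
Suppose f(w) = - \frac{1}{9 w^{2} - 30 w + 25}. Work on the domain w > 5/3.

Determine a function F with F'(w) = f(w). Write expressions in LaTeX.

An antiderivative is F(w) = \frac{1}{3 \left(3 w - 5\right)}.

Differentiate the proposed F(w) back; it has to land on f(w) exactly.
Check: d/dw[\frac{1}{3 \left(3 w - 5\right)}] = - \frac{1}{9 w^{2} - 30 w + 25} = f(w).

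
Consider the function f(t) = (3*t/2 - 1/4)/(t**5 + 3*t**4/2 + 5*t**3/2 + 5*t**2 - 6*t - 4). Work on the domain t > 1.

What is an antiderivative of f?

The denominator factors as 2*(t - 1)*(t + 2)*(2*t + 1)*(t**2 + 4); partial fractions split f into directly integrable pieces: -(19*t + 50)/(272*(t**2 + 4)) + 32/(153*(2*t + 1)) - 13/(144*(t + 2)) + 1/(18*(t - 1)).
Check: d/dt[log(t - 1)/18 + 16*log(t + 1/2)/153 - 13*log(t + 2)/144 - 19*log(t**2 + 4)/544 - 25*atan(t/2)/272] = (6*t - 1)/(4*t**5 + 6*t**4 + 10*t**3 + 20*t**2 - 24*t - 16), which equals f(t).

An antiderivative is F(t) = log(t - 1)/18 + 16*log(t + 1/2)/153 - 13*log(t + 2)/144 - 19*log(t**2 + 4)/544 - 25*atan(t/2)/272.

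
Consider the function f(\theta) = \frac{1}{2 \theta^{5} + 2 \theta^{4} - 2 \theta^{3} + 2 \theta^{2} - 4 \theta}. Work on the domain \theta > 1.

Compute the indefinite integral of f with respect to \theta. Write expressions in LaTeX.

F(\theta) = \frac{- 30 \log{\left(\theta \right)} + 10 \log{\left(\theta - 1 \right)} + 2 \log{\left(\theta + 2 \right)} + 9 \log{\left(\theta^{2} + 1 \right)} - 6 \operatorname{atan}{\left(\theta \right)}}{120} + C

Factor the denominator (2 \theta \left(\theta - 1\right) \left(\theta + 2\right) \left(\theta^{2} + 1\right)) and decompose: f = \frac{3 \theta - 1}{20 \left(\theta^{2} + 1\right)} + \frac{1}{60 \left(\theta + 2\right)} + \frac{1}{12 \left(\theta - 1\right)} - \frac{1}{4 \theta}; each piece integrates to a log, atan, or power term.
Check: d/d\theta[\frac{- 30 \log{\left(\theta \right)} + 10 \log{\left(\theta - 1 \right)} + 2 \log{\left(\theta + 2 \right)} + 9 \log{\left(\theta^{2} + 1 \right)} - 6 \operatorname{atan}{\left(\theta \right)}}{120}] = \frac{1}{2 \theta^{5} + 2 \theta^{4} - 2 \theta^{3} + 2 \theta^{2} - 4 \theta} = f(\theta).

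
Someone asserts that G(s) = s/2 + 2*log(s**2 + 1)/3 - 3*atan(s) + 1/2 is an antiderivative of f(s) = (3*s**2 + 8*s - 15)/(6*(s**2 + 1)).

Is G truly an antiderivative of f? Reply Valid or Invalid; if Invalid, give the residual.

d/ds[G] = (3*s**2 + 8*s - 15)/(6*s**2 + 6)
This equals f(s) exactly, so the claim holds.

Valid - differentiating G returns exactly f.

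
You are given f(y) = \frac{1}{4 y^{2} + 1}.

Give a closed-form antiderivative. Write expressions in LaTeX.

An antiderivative is F(y) = \frac{\operatorname{atan}{\left(2 y \right)}}{2}.

Differentiate the proposed F(y) back; it has to land on f(y) exactly.
Check: d/dy[\frac{\operatorname{atan}{\left(2 y \right)}}{2}] = \frac{1}{4 y^{2} + 1} = f(y).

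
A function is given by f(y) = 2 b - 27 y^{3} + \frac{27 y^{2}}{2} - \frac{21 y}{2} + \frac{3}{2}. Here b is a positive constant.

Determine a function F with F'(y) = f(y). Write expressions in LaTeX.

Integrate term by term and add the pieces.
Check: d/dy[2 b y - \frac{27 y^{4}}{4} + \frac{9 y^{3}}{2} - \frac{21 y^{2}}{4} + \frac{3 y}{2}] = 2 b - 27 y^{3} + \frac{27 y^{2}}{2} - \frac{21 y}{2} + \frac{3}{2} = f(y).

An antiderivative is F(y) = 2 b y - \frac{27 y^{4}}{4} + \frac{9 y^{3}}{2} - \frac{21 y^{2}}{4} + \frac{3 y}{2}.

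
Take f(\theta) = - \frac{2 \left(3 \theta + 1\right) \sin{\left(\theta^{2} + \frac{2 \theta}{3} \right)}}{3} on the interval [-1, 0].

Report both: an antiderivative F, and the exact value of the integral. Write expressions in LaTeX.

f matches the chain-rule pattern g'(h)*h' with inner function h(\theta) = \theta^{2} + \frac{2 \theta}{3}; substituting u = h(\theta) collapses the integral.
F(\theta) = \cos{\left(\theta^{2} + \frac{2 \theta}{3} \right)} is an antiderivative of f.
Check: d/d\theta[\cos{\left(\theta^{2} + \frac{2 \theta}{3} \right)}] = - 2 \theta \sin{\left(\theta^{2} + \frac{2 \theta}{3} \right)} - \frac{2 \sin{\left(\theta^{2} + \frac{2 \theta}{3} \right)}}{3}, which equals f(\theta).
F(0) = 1; F(-1) = \cos{\left(\frac{1}{3} \right)}.
Integral = F(0) - F(-1) = 1 - \cos{\left(\frac{1}{3} \right)}.

Antiderivative: F(\theta) = \cos{\left(\theta^{2} + \frac{2 \theta}{3} \right)}; value = 1 - \cos{\left(\frac{1}{3} \right)}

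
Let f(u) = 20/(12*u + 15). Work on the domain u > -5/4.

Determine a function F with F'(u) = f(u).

An antiderivative is F(u) = 5*log(2*u + 5/2)/3.

Differentiate the proposed F(u) back; it has to land on f(u) exactly.
Check: d/du[5*log(2*u + 5/2)/3] = 20/(12*u + 15) = f(u).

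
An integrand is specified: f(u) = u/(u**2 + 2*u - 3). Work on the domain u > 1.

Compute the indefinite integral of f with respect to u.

The denominator factors as (u - 1)*(u + 3); partial fractions split f into directly integrable pieces: 3/(4*(u + 3)) + 1/(4*(u - 1)).
Check: d/du[(log(u - 1) + 3*log(u + 3))/4] = u/(u**2 + 2*u - 3) = f(u).

F(u) = (log(u - 1) + 3*log(u + 3))/4 + C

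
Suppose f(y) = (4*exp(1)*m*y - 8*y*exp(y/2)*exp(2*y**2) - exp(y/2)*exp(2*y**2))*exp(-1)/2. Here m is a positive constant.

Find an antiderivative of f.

An antiderivative is F(y) = m*y**2 - exp(2*y**2 + y/2 - 1).

A candidate is checked by its d/dy: the result must match f(y).
Check: d/dy[m*y**2 - exp(2*y**2 + y/2 - 1)] = 2*m*y - 4*y*exp(-1)*exp(y/2)*exp(2*y**2) - exp(-1)*exp(y/2)*exp(2*y**2)/2, which equals f(y).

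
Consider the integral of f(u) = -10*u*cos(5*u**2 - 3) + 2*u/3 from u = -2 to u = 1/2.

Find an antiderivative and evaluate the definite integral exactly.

Integrate term by term and add the pieces.
F(u) = (u**2 - 3*sin(5*u**2 - 3) + 5)/3 is an antiderivative of f.
Check: d/du[(u**2 - 3*sin(5*u**2 - 3) + 5)/3] = -10*u*cos(5*u**2 - 3) + 2*u/3 = f(u).
F(1/2) = sin(7/4) + 7/4; F(-2) = 3 - sin(17).
Integral = F(1/2) - F(-2) = -5/4 + sin(17) + sin(7/4).

Antiderivative: F(u) = (u**2 - 3*sin(5*u**2 - 3) + 5)/3; value = -5/4 + sin(17) + sin(7/4)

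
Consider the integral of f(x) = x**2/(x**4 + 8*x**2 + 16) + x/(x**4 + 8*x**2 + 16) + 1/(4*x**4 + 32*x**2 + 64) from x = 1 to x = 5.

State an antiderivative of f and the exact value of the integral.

Integrate term by term and add the pieces.
F(x) = (17*x**2*atan(x/2) - 30*x + 68*atan(x/2) - 32)/(64*x**2 + 256) is an antiderivative of f.
Check: d/dx[(17*x**2*atan(x/2) - 30*x + 68*atan(x/2) - 32)/(64*x**2 + 256)] = (4*x**2 + 4*x + 1)/(4*x**4 + 32*x**2 + 64), which equals f(x).
F(5) = -91/928 + 17*atan(5/2)/64; F(1) = -31/160 + 17*atan(1/2)/64.
Integral = F(5) - F(1) = -17*atan(1/2)/64 + 111/1160 + 17*atan(5/2)/64.

Antiderivative: F(x) = (17*x**2*atan(x/2) - 30*x + 68*atan(x/2) - 32)/(64*x**2 + 256); value = -17*atan(1/2)/64 + 111/1160 + 17*atan(5/2)/64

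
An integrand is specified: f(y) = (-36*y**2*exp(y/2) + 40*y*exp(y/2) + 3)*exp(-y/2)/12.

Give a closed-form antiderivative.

An antiderivative is F(y) = -(6*y**3*exp(y/2) - 10*y**2*exp(y/2) + 3)*exp(-y/2)/6.

Any candidate F(y) must reproduce f(y) exactly when differentiated.
Check: d/dy[-(6*y**3*exp(y/2) - 10*y**2*exp(y/2) + 3)*exp(-y/2)/6] = (-36*y**2*exp(y/2) + 40*y*exp(y/2) + 3)*exp(-y/2)/12 = f(y).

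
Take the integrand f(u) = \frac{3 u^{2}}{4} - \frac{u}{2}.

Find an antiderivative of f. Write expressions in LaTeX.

Integrate term by term and add the pieces.
Check: d/du[\frac{u^{2} \left(u - 1\right)}{4}] = \frac{3 u^{2}}{4} - \frac{u}{2} = f(u).

An antiderivative is F(u) = \frac{u^{2} \left(u - 1\right)}{4}.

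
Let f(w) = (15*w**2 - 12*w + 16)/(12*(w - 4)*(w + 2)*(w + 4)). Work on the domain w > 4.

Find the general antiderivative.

The denominator factors as 12*(w - 4)*(w + 2)*(w + 4); partial fractions split f into directly integrable pieces: 19/(12*(w + 4)) - 25/(36*(w + 2)) + 13/(36*(w - 4)).
Check: d/dw[13*log(w - 4)/36 - 25*log(w + 2)/36 + 19*log(w + 4)/12] = (15*w**2 - 12*w + 16)/(12*w**3 + 24*w**2 - 192*w - 384), which equals f(w).

F(w) = 13*log(w - 4)/36 - 25*log(w + 2)/36 + 19*log(w + 4)/12 + C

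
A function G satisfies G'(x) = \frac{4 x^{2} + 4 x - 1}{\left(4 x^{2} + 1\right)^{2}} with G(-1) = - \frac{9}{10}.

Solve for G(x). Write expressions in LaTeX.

Recognize the product-rule pattern: G'(x) = u'v + uv' with u = \frac{1}{4 x^{2} + 1}, v = - x - \frac{1}{2}, so integration by parts undoes it.
A general antiderivative is \frac{- x - \frac{1}{2}}{4 x^{2} + 1} + C.
The condition gives C = - \frac{9}{10} - (\frac{1}{10}) = -1.
So G(x) = \frac{- x - \frac{1}{2}}{4 x^{2} + 1} - 1.
Check: d/dx[\frac{- x - \frac{1}{2}}{4 x^{2} + 1} - 1] = \frac{4 x^{2} + 4 x - 1}{16 x^{4} + 8 x^{2} + 1}, which equals G'(x).

G(x) = \frac{- x - \frac{1}{2}}{4 x^{2} + 1} - 1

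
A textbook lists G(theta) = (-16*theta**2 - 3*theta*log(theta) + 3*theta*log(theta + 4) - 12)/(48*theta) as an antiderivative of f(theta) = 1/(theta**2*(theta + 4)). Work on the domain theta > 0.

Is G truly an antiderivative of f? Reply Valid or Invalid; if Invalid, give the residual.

d/dtheta[G] = (-theta**3 - 4*theta**2 + 3)/(3*theta**3 + 12*theta**2)
d/dtheta[G] - f(theta) = -1/3 != 0.

Invalid: d/dtheta[G] - f = -1/3, which is not 0.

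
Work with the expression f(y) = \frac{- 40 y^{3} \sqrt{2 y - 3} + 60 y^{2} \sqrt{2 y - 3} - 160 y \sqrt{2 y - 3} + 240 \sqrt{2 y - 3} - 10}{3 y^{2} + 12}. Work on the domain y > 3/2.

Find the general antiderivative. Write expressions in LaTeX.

F(y) = - \frac{16 y^{2} \sqrt{2 y - 3}}{3} + 16 y \sqrt{2 y - 3} - 12 \sqrt{2 y - 3} - \frac{5 \operatorname{atan}{\left(\frac{y}{2} \right)}}{3} + C

A first test for any F(y): its y-derivative must equal f(y) identically.
Check: d/dy[- \frac{16 y^{2} \sqrt{2 y - 3}}{3} + 16 y \sqrt{2 y - 3} - 12 \sqrt{2 y - 3} - \frac{5 \operatorname{atan}{\left(\frac{y}{2} \right)}}{3}] = \frac{- 80 y^{4} + 240 y^{3} - 500 y^{2} + 960 y - 10 \sqrt{2 y - 3} - 720}{3 y^{2} \sqrt{2 y - 3} + 12 \sqrt{2 y - 3}}, which equals f(y).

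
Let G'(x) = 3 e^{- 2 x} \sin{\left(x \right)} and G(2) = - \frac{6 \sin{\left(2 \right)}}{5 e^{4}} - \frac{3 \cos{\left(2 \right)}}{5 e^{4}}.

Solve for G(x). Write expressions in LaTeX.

Recover the given G'(x) by differentiating a candidate G(x); any mismatch rules it out.
A general antiderivative is - \frac{6 e^{- 2 x} \sin{\left(x \right)}}{5} - \frac{3 e^{- 2 x} \cos{\left(x \right)}}{5} + C.
The condition gives C = - \frac{6 \sin{\left(2 \right)}}{5 e^{4}} - \frac{3 \cos{\left(2 \right)}}{5 e^{4}} - (- \frac{6 \sin{\left(2 \right)}}{5 e^{4}} - \frac{3 \cos{\left(2 \right)}}{5 e^{4}}) = 0.
So G(x) = - \frac{3 \left(2 \sin{\left(x \right)} + \cos{\left(x \right)}\right) e^{- 2 x}}{5}.
Check: d/dx[- \frac{3 \left(2 \sin{\left(x \right)} + \cos{\left(x \right)}\right) e^{- 2 x}}{5}] = 3 e^{- 2 x} \sin{\left(x \right)} = G'(x).

G(x) = - \frac{3 \left(2 \sin{\left(x \right)} + \cos{\left(x \right)}\right) e^{- 2 x}}{5}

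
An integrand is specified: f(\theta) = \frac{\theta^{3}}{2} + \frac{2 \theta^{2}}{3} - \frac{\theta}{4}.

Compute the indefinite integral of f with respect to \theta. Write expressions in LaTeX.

F(\theta) = \frac{\theta^{4}}{8} + \frac{2 \theta^{3}}{9} - \frac{\theta^{2}}{8} + C

Integrate term by term and add the pieces.
Check: d/d\theta[\frac{\theta^{4}}{8} + \frac{2 \theta^{3}}{9} - \frac{\theta^{2}}{8}] = \frac{\theta^{3}}{2} + \frac{2 \theta^{2}}{3} - \frac{\theta}{4} = f(\theta).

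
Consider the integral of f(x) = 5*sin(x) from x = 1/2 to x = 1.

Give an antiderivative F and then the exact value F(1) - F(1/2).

Recover f(x) by differentiating a candidate F(x); any mismatch rules it out.
F(x) = -5*cos(x) is an antiderivative of f.
Check: d/dx[-5*cos(x)] = 5*sin(x) = f(x).
F(1) = -5*cos(1); F(1/2) = -5*cos(1/2).
Integral = F(1) - F(1/2) = -5*cos(1) + 5*cos(1/2).

Antiderivative: F(x) = -5*cos(x); value = -5*cos(1) + 5*cos(1/2)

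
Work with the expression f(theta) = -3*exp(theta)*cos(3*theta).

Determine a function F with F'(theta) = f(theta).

An antiderivative is F(theta) = -9*exp(theta)*sin(3*theta)/10 - 3*exp(theta)*cos(3*theta)/10.

Whatever form F(theta) takes, F'(theta) = f(theta) is non-negotiable.
Check: d/dtheta[-9*exp(theta)*sin(3*theta)/10 - 3*exp(theta)*cos(3*theta)/10] = -3*exp(theta)*cos(3*theta) = f(theta).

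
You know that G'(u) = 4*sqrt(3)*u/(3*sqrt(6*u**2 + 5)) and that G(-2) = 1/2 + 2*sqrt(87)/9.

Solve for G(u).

G(u) = sqrt(3)*(4*sqrt(6*u**2 + 5) + 3*sqrt(3))/18

The substitution w = 2*u**2 + 5/3 works: G'(u) is exactly (dG/dw)*(dw/du) for that inner function.
A general antiderivative is 2*sqrt(2*u**2 + 5/3)/3 + C.
The condition gives C = 1/2 + 2*sqrt(87)/9 - (2*sqrt(87)/9) = 1/2.
So G(u) = sqrt(3)*(4*sqrt(6*u**2 + 5) + 3*sqrt(3))/18.
Check: d/du[sqrt(3)*(4*sqrt(6*u**2 + 5) + 3*sqrt(3))/18] = 4*sqrt(3)*u/(3*sqrt(6*u**2 + 5)) = G'(u).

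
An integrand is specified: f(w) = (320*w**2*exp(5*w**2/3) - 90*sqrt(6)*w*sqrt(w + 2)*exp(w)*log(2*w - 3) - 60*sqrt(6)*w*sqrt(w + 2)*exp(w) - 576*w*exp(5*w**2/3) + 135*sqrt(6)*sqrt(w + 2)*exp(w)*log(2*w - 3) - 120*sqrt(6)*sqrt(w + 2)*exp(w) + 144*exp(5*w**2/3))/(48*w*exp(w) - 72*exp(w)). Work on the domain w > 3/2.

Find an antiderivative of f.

Differentiate the proposed F(w) back; it has to land on f(w) exactly.
Check: d/dw[sqrt(2)*(-5*sqrt(3)*w*sqrt(w + 2)*log(2*w - 3) - 10*sqrt(3)*sqrt(w + 2)*log(2*w - 3) + 4*sqrt(2)*exp(-w)*exp(5*w**2/3))/4] = (320*w**2*sqrt(w + 2)*exp(5*w**2/3) - 90*sqrt(6)*w**2*exp(w)*log(2*w - 3) - 60*sqrt(6)*w**2*exp(w) - 576*w*sqrt(w + 2)*exp(5*w**2/3) - 45*sqrt(6)*w*exp(w)*log(2*w - 3) - 240*sqrt(6)*w*exp(w) + 144*sqrt(w + 2)*exp(5*w**2/3) + 270*sqrt(6)*exp(w)*log(2*w - 3) - 240*sqrt(6)*exp(w))/(48*w*sqrt(w + 2)*exp(w) - 72*sqrt(w + 2)*exp(w)), which equals f(w).

An antiderivative is F(w) = sqrt(2)*(-5*sqrt(3)*w*sqrt(w + 2)*log(2*w - 3) - 10*sqrt(3)*sqrt(w + 2)*log(2*w - 3) + 4*sqrt(2)*exp(-w)*exp(5*w**2/3))/4.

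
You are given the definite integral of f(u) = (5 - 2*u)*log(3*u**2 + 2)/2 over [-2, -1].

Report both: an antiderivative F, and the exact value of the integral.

Antiderivative: F(u) = -(3*u**2*log(3*u**2 + 2) - 3*u**2 - 15*u*log(3*u**2 + 2) + 30*u + 2*log(u**2 + 2/3) - 10*sqrt(6)*atan(sqrt(6)*u/2))/6; value = -13/2 - 3*log(5) - 5*sqrt(6)*atan(sqrt(6)/2)/3 - log(5/3)/3 + log(14/3)/3 + 5*sqrt(6)*atan(sqrt(6))/3 + 7*log(14)

Differentiate the proposed F(u) back; it has to land on f(u) exactly.
F(u) = -(3*u**2*log(3*u**2 + 2) - 3*u**2 - 15*u*log(3*u**2 + 2) + 30*u + 2*log(u**2 + 2/3) - 10*sqrt(6)*atan(sqrt(6)*u/2))/6 is an antiderivative of f.
Check: d/du[-(3*u**2*log(3*u**2 + 2) - 3*u**2 - 15*u*log(3*u**2 + 2) + 30*u + 2*log(u**2 + 2/3) - 10*sqrt(6)*atan(sqrt(6)*u/2))/6] = -u*log(3*u**2 + 2) + 5*log(3*u**2 + 2)/2, which equals f(u).
F(-1) = -3*log(5) - 5*sqrt(6)*atan(sqrt(6)/2)/3 - log(5/3)/3 + 11/2; F(-2) = -7*log(14) - 5*sqrt(6)*atan(sqrt(6))/3 - log(14/3)/3 + 12.
Integral = F(-1) - F(-2) = -13/2 - 3*log(5) - 5*sqrt(6)*atan(sqrt(6)/2)/3 - log(5/3)/3 + log(14/3)/3 + 5*sqrt(6)*atan(sqrt(6))/3 + 7*log(14).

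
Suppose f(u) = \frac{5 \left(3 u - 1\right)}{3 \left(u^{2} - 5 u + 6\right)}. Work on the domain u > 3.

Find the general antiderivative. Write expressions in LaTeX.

The denominator factors as 3 \left(u - 3\right) \left(u - 2\right); partial fractions split f into directly integrable pieces: - \frac{25}{3 \left(u - 2\right)} + \frac{40}{3 \left(u - 3\right)}.
Check: d/du[\frac{40 \log{\left(u - 3 \right)}}{3} - \frac{25 \log{\left(u - 2 \right)}}{3}] = \frac{15 u - 5}{3 u^{2} - 15 u + 18}, which equals f(u).

F(u) = \frac{40 \log{\left(u - 3 \right)}}{3} - \frac{25 \log{\left(u - 2 \right)}}{3} + C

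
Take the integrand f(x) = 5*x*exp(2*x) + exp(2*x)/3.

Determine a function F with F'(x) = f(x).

f has the shape u'v + uv' for u = 5*x/2 - 13/12 and v = exp(2*x) — it is the derivative of the product u*v.
Check: d/dx[(30*x - 13)*exp(2*x)/12] = 5*x*exp(2*x) + exp(2*x)/3 = f(x).

An antiderivative is F(x) = (30*x - 13)*exp(2*x)/12.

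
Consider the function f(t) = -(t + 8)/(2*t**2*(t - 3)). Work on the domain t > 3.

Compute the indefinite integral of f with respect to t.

F(t) = (11*t*log(t) - 11*t*log(t - 3) - 24)/(18*t) + C

Factor the denominator (2*t**2*(t - 3)) and decompose: f = -11/(18*(t - 3)) + 11/(18*t) + 4/(3*t**2); each piece integrates to a log, atan, or power term.
Check: d/dt[(11*t*log(t) - 11*t*log(t - 3) - 24)/(18*t)] = (-t - 8)/(2*t**3 - 6*t**2), which equals f(t).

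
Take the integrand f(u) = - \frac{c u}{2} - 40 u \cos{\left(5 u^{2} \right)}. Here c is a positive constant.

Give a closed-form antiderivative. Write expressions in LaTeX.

The integrand splits into summands that can be handled one at a time.
Check: d/du[- \frac{c u^{2}}{4} - 4 \sin{\left(5 u^{2} \right)}] = - \frac{c u}{2} - 40 u \cos{\left(5 u^{2} \right)} = f(u).

An antiderivative is F(u) = - \frac{c u^{2}}{4} - 4 \sin{\left(5 u^{2} \right)}.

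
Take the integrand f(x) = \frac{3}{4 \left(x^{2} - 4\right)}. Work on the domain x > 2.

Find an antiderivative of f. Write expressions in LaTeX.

An antiderivative is F(x) = \frac{3 \left(\log{\left(x - 2 \right)} - \log{\left(x + 2 \right)}\right)}{16}.

The denominator factors as 4 \left(x - 2\right) \left(x + 2\right); partial fractions split f into directly integrable pieces: - \frac{3}{16 \left(x + 2\right)} + \frac{3}{16 \left(x - 2\right)}.
Check: d/dx[\frac{3 \left(\log{\left(x - 2 \right)} - \log{\left(x + 2 \right)}\right)}{16}] = \frac{3}{4 x^{2} - 16}, which equals f(x).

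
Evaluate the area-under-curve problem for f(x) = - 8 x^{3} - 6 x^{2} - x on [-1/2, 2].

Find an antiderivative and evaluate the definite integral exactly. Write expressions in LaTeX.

Antiderivative: F(x) = - \frac{x^{2} \left(- 2 x - 1\right)^{2}}{2}; value = -50

f matches the chain-rule pattern g'(h)*h' with inner function h(x) = - x^{2} - \frac{x}{2}; substituting u = h(x) collapses the integral.
F(x) = - \frac{x^{2} \left(- 2 x - 1\right)^{2}}{2} is an antiderivative of f.
Check: d/dx[- \frac{x^{2} \left(- 2 x - 1\right)^{2}}{2}] = - 8 x^{3} - 6 x^{2} - x = f(x).
F(2) = -50; F(-1/2) = 0.
Integral = F(2) - F(-1/2) = -50.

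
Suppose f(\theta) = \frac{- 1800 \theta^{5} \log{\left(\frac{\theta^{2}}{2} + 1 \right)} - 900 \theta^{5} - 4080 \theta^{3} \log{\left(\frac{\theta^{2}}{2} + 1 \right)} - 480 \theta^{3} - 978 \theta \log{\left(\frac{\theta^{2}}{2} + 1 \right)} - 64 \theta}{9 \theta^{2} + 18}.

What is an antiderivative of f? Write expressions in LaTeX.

f has the shape u'v + uv' for u = - 2 \left(- 5 \theta^{2} - \frac{4}{3}\right)^{2} - \frac{\log{\left(\frac{\theta^{2}}{2} + 1 \right)}}{2} and v = \log{\left(\frac{\theta^{2}}{2} + 1 \right)} — it is the derivative of the product u*v.
Check: d/d\theta[- \frac{\left(900 \theta^{4} + 480 \theta^{2} + 9 \log{\left(\frac{\theta^{2}}{2} + 1 \right)} + 64\right) \log{\left(\frac{\theta^{2}}{2} + 1 \right)}}{18}] = \frac{- 1800 \theta^{5} \log{\left(\frac{\theta^{2}}{2} + 1 \right)} - 900 \theta^{5} - 4080 \theta^{3} \log{\left(\frac{\theta^{2}}{2} + 1 \right)} - 480 \theta^{3} - 978 \theta \log{\left(\frac{\theta^{2}}{2} + 1 \right)} - 64 \theta}{9 \theta^{2} + 18} = f(\theta).

An antiderivative is F(\theta) = - \frac{\left(900 \theta^{4} + 480 \theta^{2} + 9 \log{\left(\frac{\theta^{2}}{2} + 1 \right)} + 64\right) \log{\left(\frac{\theta^{2}}{2} + 1 \right)}}{18}.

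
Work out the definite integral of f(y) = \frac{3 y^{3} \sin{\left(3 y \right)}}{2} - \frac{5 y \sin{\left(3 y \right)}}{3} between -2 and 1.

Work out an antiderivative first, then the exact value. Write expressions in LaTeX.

Antiderivative: F(y) = \frac{- 27 y^{3} \cos{\left(3 y \right)} + 27 y^{2} \sin{\left(3 y \right)} + 48 y \cos{\left(3 y \right)} - 16 \sin{\left(3 y \right)}}{54}; value = - \frac{20 \cos{\left(6 \right)}}{9} + \frac{46 \sin{\left(6 \right)}}{27} + \frac{7 \cos{\left(3 \right)}}{18} + \frac{11 \sin{\left(3 \right)}}{54}

The integrand splits into summands that can be handled one at a time.
F(y) = \frac{- 27 y^{3} \cos{\left(3 y \right)} + 27 y^{2} \sin{\left(3 y \right)} + 48 y \cos{\left(3 y \right)} - 16 \sin{\left(3 y \right)}}{54} is an antiderivative of f.
Check: d/dy[\frac{- 27 y^{3} \cos{\left(3 y \right)} + 27 y^{2} \sin{\left(3 y \right)} + 48 y \cos{\left(3 y \right)} - 16 \sin{\left(3 y \right)}}{54}] = \frac{3 y^{3} \sin{\left(3 y \right)}}{2} - \frac{5 y \sin{\left(3 y \right)}}{3} = f(y).
F(1) = \frac{7 \cos{\left(3 \right)}}{18} + \frac{11 \sin{\left(3 \right)}}{54}; F(-2) = - \frac{46 \sin{\left(6 \right)}}{27} + \frac{20 \cos{\left(6 \right)}}{9}.
Integral = F(1) - F(-2) = - \frac{20 \cos{\left(6 \right)}}{9} + \frac{46 \sin{\left(6 \right)}}{27} + \frac{7 \cos{\left(3 \right)}}{18} + \frac{11 \sin{\left(3 \right)}}{54}.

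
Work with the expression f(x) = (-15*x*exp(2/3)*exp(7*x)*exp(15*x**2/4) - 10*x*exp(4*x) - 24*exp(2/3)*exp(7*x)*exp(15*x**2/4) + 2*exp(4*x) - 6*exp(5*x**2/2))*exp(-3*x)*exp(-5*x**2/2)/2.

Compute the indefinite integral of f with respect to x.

A first test for any F(x): its x-derivative must equal f(x) identically.
Check: d/dx[exp(-5*x**2/2 + x) - 3*exp(5*x**2/4 + 4*x + 2/3) + exp(-3*x)] = (-15*x*exp(2/3)*exp(7*x)*exp(5*x**2/4) - 10*x*exp(4*x)*exp(-5*x**2/2) - 24*exp(2/3)*exp(7*x)*exp(5*x**2/4) + 2*exp(4*x)*exp(-5*x**2/2) - 6)*exp(-3*x)/2, which equals f(x).

F(x) = exp(-5*x**2/2 + x) - 3*exp(5*x**2/4 + 4*x + 2/3) + exp(-3*x) + C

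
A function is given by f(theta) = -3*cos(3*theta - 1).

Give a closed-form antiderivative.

Any candidate F(theta) must reproduce f(theta) exactly when differentiated.
Check: d/dtheta[-sin(3*theta - 1)] = -3*cos(3*theta - 1) = f(theta).

An antiderivative is F(theta) = -sin(3*theta - 1).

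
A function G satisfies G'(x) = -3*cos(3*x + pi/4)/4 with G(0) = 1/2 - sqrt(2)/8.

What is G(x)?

G(x) = (2 - sin(3*x + pi/4))/4

Since d/dx undoes antidifferentiation here, G(x) must give back the stated G'(x).
A general antiderivative is -sin(3*x + pi/4)/4 + C.
The condition gives C = 1/2 - sqrt(2)/8 - (-sqrt(2)/8) = 1/2.
So G(x) = (2 - sin(3*x + pi/4))/4.
Check: d/dx[(2 - sin(3*x + pi/4))/4] = -3*cos(3*x + pi/4)/4 = G'(x).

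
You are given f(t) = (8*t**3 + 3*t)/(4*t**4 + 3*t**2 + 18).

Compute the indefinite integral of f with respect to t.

F(t) = log(2*t**4/3 + t**2/2 + 3)/2 + C

f matches the chain-rule pattern g'(h)*h' with inner function h(t) = 2*t**4/3 + t**2/2 + 3; substituting u = h(t) collapses the integral.
Check: d/dt[log(2*t**4/3 + t**2/2 + 3)/2] = (8*t**3 + 3*t)/(4*t**4 + 3*t**2 + 18) = f(t).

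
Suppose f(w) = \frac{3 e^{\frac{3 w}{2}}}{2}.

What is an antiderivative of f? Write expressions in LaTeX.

An antiderivative is F(w) = e^{\frac{3 w}{2}}.

For F(w) to be correct the identity F'(w) - f(w) = 0 must hold.
Check: d/dw[e^{\frac{3 w}{2}}] = \frac{3 e^{\frac{3 w}{2}}}{2} = f(w).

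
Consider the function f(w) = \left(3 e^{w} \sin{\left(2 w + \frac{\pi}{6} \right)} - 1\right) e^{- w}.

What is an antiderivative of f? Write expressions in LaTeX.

Any candidate F(w) must reproduce f(w) exactly when differentiated.
Check: d/dw[\frac{\left(- 3 e^{w} \cos{\left(2 w + \frac{\pi}{6} \right)} + 2\right) e^{- w}}{2}] = \left(3 e^{w} \sin{\left(2 w + \frac{\pi}{6} \right)} - 1\right) e^{- w} = f(w).

An antiderivative is F(w) = \frac{\left(- 3 e^{w} \cos{\left(2 w + \frac{\pi}{6} \right)} + 2\right) e^{- w}}{2}.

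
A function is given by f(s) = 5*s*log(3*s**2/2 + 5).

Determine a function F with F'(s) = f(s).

An antiderivative is F(s) = 5*s**2*log(3*s**2/2 + 5)/2 - 5*s**2/2 + 25*log(3*s**2 + 10)/3.

A candidate is checked by its d/ds: the result must match f(s).
Check: d/ds[5*s**2*log(3*s**2/2 + 5)/2 - 5*s**2/2 + 25*log(3*s**2 + 10)/3] = 5*s*log(3*s**2/2 + 5) = f(s).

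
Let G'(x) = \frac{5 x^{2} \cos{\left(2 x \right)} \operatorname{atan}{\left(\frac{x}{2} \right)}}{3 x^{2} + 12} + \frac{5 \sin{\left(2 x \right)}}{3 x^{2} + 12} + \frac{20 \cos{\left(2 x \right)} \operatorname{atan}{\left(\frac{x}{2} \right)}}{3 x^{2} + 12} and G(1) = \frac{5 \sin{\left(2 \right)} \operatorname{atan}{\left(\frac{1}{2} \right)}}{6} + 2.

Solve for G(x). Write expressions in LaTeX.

G'(x) has the shape u'v + uv' for u = \frac{5 \operatorname{atan}{\left(\frac{x}{2} \right)}}{6} and v = \sin{\left(2 x \right)} — it is the derivative of the product u*v.
A general antiderivative is \frac{5 \sin{\left(2 x \right)} \operatorname{atan}{\left(\frac{x}{2} \right)}}{6} + C.
The condition gives C = \frac{5 \sin{\left(2 \right)} \operatorname{atan}{\left(\frac{1}{2} \right)}}{6} + 2 - (\frac{5 \sin{\left(2 \right)} \operatorname{atan}{\left(\frac{1}{2} \right)}}{6}) = 2.
So G(x) = \frac{5 \sin{\left(2 x \right)} \operatorname{atan}{\left(\frac{x}{2} \right)}}{6} + 2.
Check: d/dx[\frac{5 \sin{\left(2 x \right)} \operatorname{atan}{\left(\frac{x}{2} \right)}}{6} + 2] = \frac{5 x^{2} \cos{\left(2 x \right)} \operatorname{atan}{\left(\frac{x}{2} \right)} + 5 \sin{\left(2 x \right)} + 20 \cos{\left(2 x \right)} \operatorname{atan}{\left(\frac{x}{2} \right)}}{3 x^{2} + 12}, which equals G'(x).

G(x) = \frac{5 \sin{\left(2 x \right)} \operatorname{atan}{\left(\frac{x}{2} \right)}}{6} + 2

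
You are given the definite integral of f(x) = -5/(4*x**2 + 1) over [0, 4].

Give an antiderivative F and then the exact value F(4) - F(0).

A candidate is checked by its d/dx: the result must match f(x).
F(x) = -5*atan(2*x)/2 is an antiderivative of f.
Check: d/dx[-5*atan(2*x)/2] = -5/(4*x**2 + 1) = f(x).
F(4) = -5*atan(8)/2; F(0) = 0.
Integral = F(4) - F(0) = -5*atan(8)/2.

Antiderivative: F(x) = -5*atan(2*x)/2; value = -5*atan(8)/2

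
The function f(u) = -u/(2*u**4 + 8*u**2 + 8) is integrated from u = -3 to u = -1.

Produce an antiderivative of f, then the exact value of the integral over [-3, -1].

f matches the chain-rule pattern g'(h)*h' with inner function h(u) = 2*u**2 + 4; substituting w = h(u) collapses the integral.
F(u) = 1/(2*(2*u**2 + 4)) is an antiderivative of f.
Check: d/du[1/(2*(2*u**2 + 4))] = -u/(2*u**4 + 8*u**2 + 8) = f(u).
F(-1) = 1/12; F(-3) = 1/44.
Integral = F(-1) - F(-3) = 2/33.

Antiderivative: F(u) = 1/(2*(2*u**2 + 4)); value = 2/33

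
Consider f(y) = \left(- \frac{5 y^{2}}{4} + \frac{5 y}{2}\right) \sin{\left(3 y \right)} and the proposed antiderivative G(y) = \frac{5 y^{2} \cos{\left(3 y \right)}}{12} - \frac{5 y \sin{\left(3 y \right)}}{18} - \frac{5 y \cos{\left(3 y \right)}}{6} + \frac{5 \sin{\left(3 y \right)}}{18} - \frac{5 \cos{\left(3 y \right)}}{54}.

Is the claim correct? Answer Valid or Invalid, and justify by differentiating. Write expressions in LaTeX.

Valid - differentiating G returns exactly f.

d/dy[G] = - \frac{5 y^{2} \sin{\left(3 y \right)}}{4} + \frac{5 y \sin{\left(3 y \right)}}{2}
This equals f(y) exactly, so the claim holds.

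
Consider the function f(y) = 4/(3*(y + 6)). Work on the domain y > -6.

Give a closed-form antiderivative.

An antiderivative is F(y) = 4*log(y/2 + 3)/3.

Differentiate the proposed F(y) back; it has to land on f(y) exactly.
Check: d/dy[4*log(y/2 + 3)/3] = 4/(3*y + 18), which equals f(y).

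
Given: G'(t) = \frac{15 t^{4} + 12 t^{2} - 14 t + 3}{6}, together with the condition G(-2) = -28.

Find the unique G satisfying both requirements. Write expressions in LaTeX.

G(t) = \frac{t^{5}}{2} + \frac{2 t^{3}}{3} - \frac{7 t^{2}}{6} + \frac{t}{2} - 1

The proposed G(t) is checked by its d/dt: the result must match the given G'(t).
A general antiderivative is \frac{t^{5}}{2} + \frac{2 t^{3}}{3} - \frac{7 t^{2}}{6} + \frac{t}{2} + C.
The condition gives C = -28 - (-27) = -1.
So G(t) = \frac{t^{5}}{2} + \frac{2 t^{3}}{3} - \frac{7 t^{2}}{6} + \frac{t}{2} - 1.
Check: d/dt[\frac{t^{5}}{2} + \frac{2 t^{3}}{3} - \frac{7 t^{2}}{6} + \frac{t}{2} - 1] = \frac{5 t^{4}}{2} + 2 t^{2} - \frac{7 t}{3} + \frac{1}{2}, which equals G'(t).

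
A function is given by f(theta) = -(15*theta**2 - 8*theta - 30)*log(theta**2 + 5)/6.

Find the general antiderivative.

F(theta) = (-15*theta**3*log(theta**2 + 5) + 10*theta**3 + 12*theta**2*log(theta**2 + 5) - 12*theta**2 + 90*theta*log(theta**2 + 5) - 330*theta + 60*log(theta**2 + 5) + 330*sqrt(5)*atan(sqrt(5)*theta/5))/18 + C

Recover f(theta) by differentiating a candidate F(theta); any mismatch rules it out.
Check: d/dtheta[(-15*theta**3*log(theta**2 + 5) + 10*theta**3 + 12*theta**2*log(theta**2 + 5) - 12*theta**2 + 90*theta*log(theta**2 + 5) - 330*theta + 60*log(theta**2 + 5) + 330*sqrt(5)*atan(sqrt(5)*theta/5))/18] = -5*theta**2*log(theta**2 + 5)/2 + 4*theta*log(theta**2 + 5)/3 + 5*log(theta**2 + 5), which equals f(theta).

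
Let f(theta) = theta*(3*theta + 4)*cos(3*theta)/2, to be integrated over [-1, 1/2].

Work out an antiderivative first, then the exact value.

Antiderivative: F(theta) = theta**2*sin(3*theta)/2 + 2*theta*sin(3*theta)/3 + theta*cos(3*theta)/3 - sin(3*theta)/9 + 2*cos(3*theta)/9; value = cos(3)/9 - 5*sin(3)/18 + 7*cos(3/2)/18 + 25*sin(3/2)/72

A candidate is checked by its d/dtheta: the result must match f(theta).
F(theta) = theta**2*sin(3*theta)/2 + 2*theta*sin(3*theta)/3 + theta*cos(3*theta)/3 - sin(3*theta)/9 + 2*cos(3*theta)/9 is an antiderivative of f.
Check: d/dtheta[theta**2*sin(3*theta)/2 + 2*theta*sin(3*theta)/3 + theta*cos(3*theta)/3 - sin(3*theta)/9 + 2*cos(3*theta)/9] = 3*theta**2*cos(3*theta)/2 + 2*theta*cos(3*theta), which equals f(theta).
F(1/2) = 7*cos(3/2)/18 + 25*sin(3/2)/72; F(-1) = 5*sin(3)/18 - cos(3)/9.
Integral = F(1/2) - F(-1) = cos(3)/9 - 5*sin(3)/18 + 7*cos(3/2)/18 + 25*sin(3/2)/72.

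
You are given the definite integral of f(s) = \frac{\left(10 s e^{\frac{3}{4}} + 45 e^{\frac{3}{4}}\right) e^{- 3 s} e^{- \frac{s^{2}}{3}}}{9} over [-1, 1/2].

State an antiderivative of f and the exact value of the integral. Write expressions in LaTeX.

The substitution u = - \frac{s^{2}}{3} - 3 s + \frac{3}{4} works: f is exactly (dF/du)*(du/ds) for that inner function.
F(s) = - \frac{5 e^{\frac{3}{4}} e^{- 3 s} e^{- \frac{s^{2}}{3}}}{3} is an antiderivative of f.
Check: d/ds[- \frac{5 e^{\frac{3}{4}} e^{- 3 s} e^{- \frac{s^{2}}{3}}}{3}] = \frac{\left(10 s e^{\frac{3}{4}} + 45 e^{\frac{3}{4}}\right) e^{- 3 s} e^{- \frac{s^{2}}{3}}}{9} = f(s).
F(1/2) = - \frac{5}{3 e^{\frac{5}{6}}}; F(-1) = - \frac{5 e^{\frac{41}{12}}}{3}.
Integral = F(1/2) - F(-1) = - \frac{5}{3 e^{\frac{5}{6}}} + \frac{5 e^{\frac{41}{12}}}{3}.

Antiderivative: F(s) = - \frac{5 e^{\frac{3}{4}} e^{- 3 s} e^{- \frac{s^{2}}{3}}}{3}; value = - \frac{5}{3 e^{\frac{5}{6}}} + \frac{5 e^{\frac{41}{12}}}{3}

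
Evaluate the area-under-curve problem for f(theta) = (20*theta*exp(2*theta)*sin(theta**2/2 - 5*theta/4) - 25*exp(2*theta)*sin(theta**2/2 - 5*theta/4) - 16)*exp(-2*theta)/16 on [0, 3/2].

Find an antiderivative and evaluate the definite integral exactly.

Antiderivative: F(theta) = (-5*exp(2*theta)*cos(theta**2/2 - 5*theta/4) + 2)*exp(-2*theta)/4; value = -5*cos(3/4)/4 + exp(-3)/2 + 3/4

A first test for any F(theta): its theta-derivative must equal f(theta) identically.
F(theta) = (-5*exp(2*theta)*cos(theta**2/2 - 5*theta/4) + 2)*exp(-2*theta)/4 is an antiderivative of f.
Check: d/dtheta[(-5*exp(2*theta)*cos(theta**2/2 - 5*theta/4) + 2)*exp(-2*theta)/4] = (20*theta*exp(2*theta)*sin(theta**2/2 - 5*theta/4) - 25*exp(2*theta)*sin(theta**2/2 - 5*theta/4) - 16)*exp(-2*theta)/16 = f(theta).
F(3/2) = -5*cos(3/4)/4 + exp(-3)/2; F(0) = -3/4.
Integral = F(3/2) - F(0) = -5*cos(3/4)/4 + exp(-3)/2 + 3/4.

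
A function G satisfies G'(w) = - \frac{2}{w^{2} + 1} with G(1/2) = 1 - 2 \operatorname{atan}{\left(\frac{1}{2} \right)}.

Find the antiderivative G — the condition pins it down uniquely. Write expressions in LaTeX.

G(w) = 1 - 2 \operatorname{atan}{\left(w \right)}

Differentiate the proposed G(w) back; it has to land on the given G'(w).
A general antiderivative is - 2 \operatorname{atan}{\left(w \right)} + C.
The condition gives C = 1 - 2 \operatorname{atan}{\left(\frac{1}{2} \right)} - (- 2 \operatorname{atan}{\left(\frac{1}{2} \right)}) = 1.
So G(w) = 1 - 2 \operatorname{atan}{\left(w \right)}.
Check: d/dw[1 - 2 \operatorname{atan}{\left(w \right)}] = - \frac{2}{w^{2} + 1} = G'(w).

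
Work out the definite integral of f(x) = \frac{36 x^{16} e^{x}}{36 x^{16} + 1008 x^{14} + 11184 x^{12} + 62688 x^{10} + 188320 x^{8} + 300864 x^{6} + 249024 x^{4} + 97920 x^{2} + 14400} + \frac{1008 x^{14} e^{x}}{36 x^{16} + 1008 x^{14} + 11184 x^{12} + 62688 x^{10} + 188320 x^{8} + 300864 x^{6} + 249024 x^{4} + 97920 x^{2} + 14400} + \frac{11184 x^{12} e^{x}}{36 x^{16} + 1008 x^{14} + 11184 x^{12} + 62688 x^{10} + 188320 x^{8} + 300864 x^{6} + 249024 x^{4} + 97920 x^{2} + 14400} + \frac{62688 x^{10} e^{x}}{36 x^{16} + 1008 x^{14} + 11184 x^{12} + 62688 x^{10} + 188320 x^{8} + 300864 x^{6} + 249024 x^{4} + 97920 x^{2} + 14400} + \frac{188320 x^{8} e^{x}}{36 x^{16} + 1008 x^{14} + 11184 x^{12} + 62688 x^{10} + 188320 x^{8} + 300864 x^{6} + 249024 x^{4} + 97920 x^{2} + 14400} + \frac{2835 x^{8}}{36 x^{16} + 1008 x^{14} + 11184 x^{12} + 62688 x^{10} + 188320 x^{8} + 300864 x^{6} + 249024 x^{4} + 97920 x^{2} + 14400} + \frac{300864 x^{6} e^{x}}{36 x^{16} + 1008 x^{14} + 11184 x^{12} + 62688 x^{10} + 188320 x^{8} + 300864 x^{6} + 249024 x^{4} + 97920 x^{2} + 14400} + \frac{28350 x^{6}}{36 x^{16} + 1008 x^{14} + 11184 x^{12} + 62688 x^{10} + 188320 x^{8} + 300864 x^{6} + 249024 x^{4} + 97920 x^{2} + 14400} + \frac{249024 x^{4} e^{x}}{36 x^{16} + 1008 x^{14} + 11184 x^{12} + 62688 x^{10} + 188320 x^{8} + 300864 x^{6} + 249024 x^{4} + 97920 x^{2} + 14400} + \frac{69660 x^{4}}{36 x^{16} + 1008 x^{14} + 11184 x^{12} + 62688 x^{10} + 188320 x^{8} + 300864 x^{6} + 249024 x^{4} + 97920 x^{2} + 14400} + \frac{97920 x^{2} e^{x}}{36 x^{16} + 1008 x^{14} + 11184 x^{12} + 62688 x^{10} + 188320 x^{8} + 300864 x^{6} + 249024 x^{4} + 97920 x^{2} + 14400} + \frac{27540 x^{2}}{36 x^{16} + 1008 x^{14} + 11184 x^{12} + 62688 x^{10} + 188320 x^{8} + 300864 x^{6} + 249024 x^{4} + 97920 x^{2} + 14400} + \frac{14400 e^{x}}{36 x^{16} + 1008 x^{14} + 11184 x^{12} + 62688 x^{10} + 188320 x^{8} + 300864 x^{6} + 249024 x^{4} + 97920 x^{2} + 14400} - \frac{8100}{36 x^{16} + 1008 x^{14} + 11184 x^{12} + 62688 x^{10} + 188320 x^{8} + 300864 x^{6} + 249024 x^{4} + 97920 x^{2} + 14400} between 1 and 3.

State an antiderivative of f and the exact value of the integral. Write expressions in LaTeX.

The integrand splits into summands that can be handled one at a time.
F(x) = - \frac{15 x}{8 \left(\frac{x^{4}}{3} + 2 x^{2} + 2\right) \left(\frac{x^{4}}{2} + 4 x^{2} + \frac{5}{3}\right)} + e^{x} is an antiderivative of f.
Check: d/dx[- \frac{15 x}{8 \left(\frac{x^{4}}{3} + 2 x^{2} + 2\right) \left(\frac{x^{4}}{2} + 4 x^{2} + \frac{5}{3}\right)} + e^{x}] = \frac{36 x^{16} e^{x} + 1008 x^{14} e^{x} + 11184 x^{12} e^{x} + 62688 x^{10} e^{x} + 188320 x^{8} e^{x} + 2835 x^{8} + 300864 x^{6} e^{x} + 28350 x^{6} + 249024 x^{4} e^{x} + 69660 x^{4} + 97920 x^{2} e^{x} + 27540 x^{2} + 14400 e^{x} - 8100}{36 x^{16} + 1008 x^{14} + 11184 x^{12} + 62688 x^{10} + 188320 x^{8} + 300864 x^{6} + 249024 x^{4} + 97920 x^{2} + 14400}, which equals f(x).
F(3) = - \frac{135}{88172} + e^{3}; F(1) = - \frac{135}{1924} + e.
Integral = F(3) - F(1) = - e + \frac{1455435}{21205366} + e^{3}.

Antiderivative: F(x) = - \frac{15 x}{8 \left(\frac{x^{4}}{3} + 2 x^{2} + 2\right) \left(\frac{x^{4}}{2} + 4 x^{2} + \frac{5}{3}\right)} + e^{x}; value = - e + \frac{1455435}{21205366} + e^{3}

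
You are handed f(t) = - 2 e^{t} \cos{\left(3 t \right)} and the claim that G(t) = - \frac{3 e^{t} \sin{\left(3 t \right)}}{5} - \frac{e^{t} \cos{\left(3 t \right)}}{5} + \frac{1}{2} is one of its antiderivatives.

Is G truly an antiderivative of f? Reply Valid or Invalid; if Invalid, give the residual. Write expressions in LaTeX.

Valid - the claim checks out under differentiation.

d/dt[G] = - 2 e^{t} \cos{\left(3 t \right)}
This equals f(t) exactly, so the claim holds.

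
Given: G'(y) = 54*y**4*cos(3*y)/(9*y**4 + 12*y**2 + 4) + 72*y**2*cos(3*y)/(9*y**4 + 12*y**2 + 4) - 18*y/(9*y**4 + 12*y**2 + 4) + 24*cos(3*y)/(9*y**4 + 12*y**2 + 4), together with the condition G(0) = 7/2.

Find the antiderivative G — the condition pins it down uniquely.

G(y) = (6*y**2 + 2*(3*y**2 + 2)*sin(3*y) + 7)/(3*y**2 + 2)

The integrand splits into summands that can be handled one at a time.
A general antiderivative is 2*sin(3*y) + 2/(2*y**2 + 4/3) + C.
The condition gives C = 7/2 - (3/2) = 2.
So G(y) = (6*y**2 + 2*(3*y**2 + 2)*sin(3*y) + 7)/(3*y**2 + 2).
Check: d/dy[(6*y**2 + 2*(3*y**2 + 2)*sin(3*y) + 7)/(3*y**2 + 2)] = (54*y**4*cos(3*y) + 72*y**2*cos(3*y) - 18*y + 24*cos(3*y))/(9*y**4 + 12*y**2 + 4), which equals G'(y).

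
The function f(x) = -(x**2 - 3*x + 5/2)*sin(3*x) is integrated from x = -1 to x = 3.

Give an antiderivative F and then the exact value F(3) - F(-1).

Antiderivative: F(x) = x**2*cos(3*x)/3 - 2*x*sin(3*x)/9 - x*cos(3*x) + sin(3*x)/3 + 41*cos(3*x)/54; value = 41*cos(9)/54 - sin(9)/3 + 5*sin(3)/9 - 113*cos(3)/54

Recover f(x) by differentiating a candidate F(x); any mismatch rules it out.
F(x) = x**2*cos(3*x)/3 - 2*x*sin(3*x)/9 - x*cos(3*x) + sin(3*x)/3 + 41*cos(3*x)/54 is an antiderivative of f.
Check: d/dx[x**2*cos(3*x)/3 - 2*x*sin(3*x)/9 - x*cos(3*x) + sin(3*x)/3 + 41*cos(3*x)/54] = -x**2*sin(3*x) + 3*x*sin(3*x) - 5*sin(3*x)/2, which equals f(x).
F(3) = 41*cos(9)/54 - sin(9)/3; F(-1) = 113*cos(3)/54 - 5*sin(3)/9.
Integral = F(3) - F(-1) = 41*cos(9)/54 - sin(9)/3 + 5*sin(3)/9 - 113*cos(3)/54.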